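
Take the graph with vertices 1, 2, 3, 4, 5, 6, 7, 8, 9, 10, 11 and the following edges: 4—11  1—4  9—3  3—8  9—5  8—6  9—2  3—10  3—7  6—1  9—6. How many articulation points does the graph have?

5

Removing 1 increases the component count from 1 to 2, so 1 is a cut vertex.
Removing 3 increases the component count from 1 to 3, so 3 is a cut vertex.
Removing 4 increases the component count from 1 to 2, so 4 is a cut vertex.
Likewise 6, 9 are cut vertices.
By contrast removing 8 leaves 1 component; it is not a cut vertex. No other vertex is a cut vertex either.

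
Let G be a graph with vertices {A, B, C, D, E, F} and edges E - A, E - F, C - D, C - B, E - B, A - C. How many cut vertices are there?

2

Removing C increases the component count from 1 to 2, so C is a cut vertex.
Removing E increases the component count from 1 to 2, so E is a cut vertex.
By contrast removing D leaves 1 component; it is not a cut vertex. No other vertex is a cut vertex either.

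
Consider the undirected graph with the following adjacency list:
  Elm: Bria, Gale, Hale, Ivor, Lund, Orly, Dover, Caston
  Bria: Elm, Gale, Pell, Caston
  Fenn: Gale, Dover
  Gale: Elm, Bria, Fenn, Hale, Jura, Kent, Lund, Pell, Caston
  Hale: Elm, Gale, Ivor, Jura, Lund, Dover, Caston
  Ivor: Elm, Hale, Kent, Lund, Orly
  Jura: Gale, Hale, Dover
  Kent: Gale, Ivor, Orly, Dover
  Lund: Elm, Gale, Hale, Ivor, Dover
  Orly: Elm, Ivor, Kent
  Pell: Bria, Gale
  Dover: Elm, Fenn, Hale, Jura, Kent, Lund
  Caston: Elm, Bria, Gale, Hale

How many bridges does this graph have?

The edges on the cycle Elm-Gale-Kent-Dover-Elm are not bridges since each lies on that cycle.
Every edge lies on some cycle, so there are no bridges.

0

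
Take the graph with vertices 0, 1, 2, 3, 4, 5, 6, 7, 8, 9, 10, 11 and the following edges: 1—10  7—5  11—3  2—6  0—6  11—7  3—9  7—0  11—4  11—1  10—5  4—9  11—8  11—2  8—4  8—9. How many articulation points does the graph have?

1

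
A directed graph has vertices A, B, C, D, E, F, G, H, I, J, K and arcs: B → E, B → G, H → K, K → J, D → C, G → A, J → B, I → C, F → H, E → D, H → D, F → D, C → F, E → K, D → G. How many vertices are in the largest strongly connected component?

{B, C, D, E, F, H, J, K} are all mutually reachable — one SCC of size 8.
{I} is an SCC by itself.
{A} is an SCC by itself.
{G} is an SCC by itself.
The largest has 8 vertices.

8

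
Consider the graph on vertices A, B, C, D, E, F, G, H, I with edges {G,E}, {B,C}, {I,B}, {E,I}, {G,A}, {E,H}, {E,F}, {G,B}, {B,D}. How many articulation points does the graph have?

3

Removing B increases the component count from 1 to 3, so B is a cut vertex.
Removing E increases the component count from 1 to 3, so E is a cut vertex.
Removing G increases the component count from 1 to 2, so G is a cut vertex.
By contrast removing C leaves 1 component; it is not a cut vertex. No other vertex is a cut vertex either.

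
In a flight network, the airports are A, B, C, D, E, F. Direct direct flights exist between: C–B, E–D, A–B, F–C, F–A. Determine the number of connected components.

2

Starting from D we can reach D, E. That is one component of size 2.
Starting from A we can reach A, B, C, F. That is one component of size 4.
Total: 2 components.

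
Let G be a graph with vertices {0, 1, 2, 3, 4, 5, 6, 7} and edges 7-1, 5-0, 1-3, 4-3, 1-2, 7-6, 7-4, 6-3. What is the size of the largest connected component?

Starting from 0 we can reach 0, 5. That is one component of size 2.
Starting from 1 we can reach 1, 2, 3, 4, 6, 7. That is one component of size 6.
The largest has 6 vertices.

6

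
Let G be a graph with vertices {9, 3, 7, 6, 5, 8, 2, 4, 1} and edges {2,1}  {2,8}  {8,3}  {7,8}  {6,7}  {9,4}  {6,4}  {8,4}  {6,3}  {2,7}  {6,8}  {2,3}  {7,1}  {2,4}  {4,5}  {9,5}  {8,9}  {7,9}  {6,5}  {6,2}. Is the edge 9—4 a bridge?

No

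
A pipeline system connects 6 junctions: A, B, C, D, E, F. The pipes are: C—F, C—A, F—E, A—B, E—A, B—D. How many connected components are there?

Starting from A we can reach A, B, C, D, E, F. That is one component of size 6.
Total: 1 component.

1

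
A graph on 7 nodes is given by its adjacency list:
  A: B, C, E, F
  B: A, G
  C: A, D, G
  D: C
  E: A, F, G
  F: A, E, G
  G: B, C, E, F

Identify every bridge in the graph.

C-D

The edges on the cycle A-C-G-F-A are not bridges since each lies on that cycle.
But removing C-D disconnects C from D — this is a bridge.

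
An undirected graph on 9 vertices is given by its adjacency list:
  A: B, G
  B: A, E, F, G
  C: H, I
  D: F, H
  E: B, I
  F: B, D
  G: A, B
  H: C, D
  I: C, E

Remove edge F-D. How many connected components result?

1

F and D are still connected via F-B-E-I-C-H-D, so the component count stays at 1.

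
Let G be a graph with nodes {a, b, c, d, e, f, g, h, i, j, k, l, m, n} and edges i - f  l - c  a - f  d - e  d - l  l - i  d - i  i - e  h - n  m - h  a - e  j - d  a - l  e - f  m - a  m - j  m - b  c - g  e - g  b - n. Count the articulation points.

1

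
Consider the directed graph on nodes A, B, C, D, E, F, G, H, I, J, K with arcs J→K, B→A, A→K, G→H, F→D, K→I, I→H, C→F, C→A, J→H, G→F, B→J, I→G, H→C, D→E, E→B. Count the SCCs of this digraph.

1

{A, B, C, D, E, F, G, H, I, J, K} are all mutually reachable — one SCC of size 11.
That gives 1 strongly connected component.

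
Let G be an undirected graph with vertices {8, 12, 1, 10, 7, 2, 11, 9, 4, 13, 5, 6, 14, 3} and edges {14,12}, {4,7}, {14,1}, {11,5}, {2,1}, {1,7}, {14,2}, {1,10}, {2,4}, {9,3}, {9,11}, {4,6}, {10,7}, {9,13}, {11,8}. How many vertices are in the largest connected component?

Starting from 3 we can reach 3, 5, 8, 9, 11, 13. That is one component of size 6.
Starting from 1 we can reach 1, 2, 4, 6, 7, 10, 12, 14. That is one component of size 8.
The largest has 8 vertices.

8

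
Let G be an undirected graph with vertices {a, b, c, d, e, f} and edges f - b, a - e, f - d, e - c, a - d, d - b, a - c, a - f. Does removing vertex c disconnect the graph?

Deleting c leaves 1 component (was 1) (its neighbors a, e remain connected to each other), so c is not a cut vertex.

No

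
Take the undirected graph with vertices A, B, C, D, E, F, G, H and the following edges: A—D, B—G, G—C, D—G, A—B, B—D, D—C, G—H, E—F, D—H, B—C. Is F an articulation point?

No

Deleting F leaves 2 components (was 2), so F is not a cut vertex.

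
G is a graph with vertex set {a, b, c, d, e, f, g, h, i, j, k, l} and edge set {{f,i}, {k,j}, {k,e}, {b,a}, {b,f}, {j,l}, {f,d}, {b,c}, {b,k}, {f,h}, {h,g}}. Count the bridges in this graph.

removing a - b disconnects a from b; removing l - j disconnects l from j; removing c - b disconnects c from b; removing j - k disconnects j from k — these are bridges.
In total 11 edges are bridges.

11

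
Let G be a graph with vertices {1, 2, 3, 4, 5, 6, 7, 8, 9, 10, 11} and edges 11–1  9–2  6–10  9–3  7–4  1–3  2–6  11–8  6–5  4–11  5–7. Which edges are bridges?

The edges on the cycle 9-2-6-5-7-4-11-1-3-9 are not bridges since each lies on that cycle.
But removing 8–11 disconnects 8 from 11; removing 10–6 disconnects 10 from 6 — these are bridges.

10-6, 11-8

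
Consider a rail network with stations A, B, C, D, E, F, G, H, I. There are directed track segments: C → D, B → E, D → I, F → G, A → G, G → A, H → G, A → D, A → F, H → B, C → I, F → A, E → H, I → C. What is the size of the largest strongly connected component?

3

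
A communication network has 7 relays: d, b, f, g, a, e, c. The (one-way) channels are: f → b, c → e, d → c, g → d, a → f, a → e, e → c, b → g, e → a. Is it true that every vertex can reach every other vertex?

From c we can reach every vertex (a, b, c, d, e, f, g), and every vertex can reach c (a, b, c, d, e, f, g). So the whole graph is one strongly connected component.

Yes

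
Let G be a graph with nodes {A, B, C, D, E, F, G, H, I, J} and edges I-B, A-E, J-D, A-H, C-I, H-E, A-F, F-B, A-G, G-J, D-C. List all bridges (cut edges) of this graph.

none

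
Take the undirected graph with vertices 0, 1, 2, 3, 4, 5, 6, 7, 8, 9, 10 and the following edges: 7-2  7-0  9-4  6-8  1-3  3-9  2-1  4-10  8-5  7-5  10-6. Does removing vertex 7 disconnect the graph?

Deleting 7 raises the number of components from 1 to 2, so 7 is a cut vertex.

Yes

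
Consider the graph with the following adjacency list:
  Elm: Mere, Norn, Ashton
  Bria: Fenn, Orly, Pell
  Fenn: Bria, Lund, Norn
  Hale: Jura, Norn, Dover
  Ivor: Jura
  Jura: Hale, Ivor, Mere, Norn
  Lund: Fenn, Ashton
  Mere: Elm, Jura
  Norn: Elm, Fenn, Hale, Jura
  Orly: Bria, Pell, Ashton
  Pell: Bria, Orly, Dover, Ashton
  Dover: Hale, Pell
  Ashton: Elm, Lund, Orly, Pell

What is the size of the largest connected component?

13

Starting from Elm we can reach Elm, Bria, Fenn, Hale, Ivor, Jura, Lund, Mere, Norn, Orly, Pell, Dover, Ashton. That is one component of size 13.
The largest has 13 vertices.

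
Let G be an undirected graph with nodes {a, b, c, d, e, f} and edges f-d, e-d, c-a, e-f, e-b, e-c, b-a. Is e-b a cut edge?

No

After removing e-b, the path e-c-a-b still connects them, so the edge is not a bridge.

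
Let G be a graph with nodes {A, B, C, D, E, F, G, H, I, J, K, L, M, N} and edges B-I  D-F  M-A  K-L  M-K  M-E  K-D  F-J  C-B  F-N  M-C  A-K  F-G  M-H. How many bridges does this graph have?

11

The edges on the cycle M-A-K-M are not bridges since each lies on that cycle.
But removing D-F disconnects D from F; removing N-F disconnects N from F; removing K-L disconnects K from L; removing M-E disconnects M from E — these are bridges.
In total 11 edges are bridges.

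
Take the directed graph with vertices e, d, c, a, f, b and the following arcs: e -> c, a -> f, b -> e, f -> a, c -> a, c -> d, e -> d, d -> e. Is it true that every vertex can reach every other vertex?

There is no directed path from a to b, so the graph is not strongly connected.

No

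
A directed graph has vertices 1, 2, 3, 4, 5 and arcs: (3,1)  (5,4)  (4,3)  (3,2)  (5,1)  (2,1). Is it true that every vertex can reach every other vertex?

There is no directed path from 4 to 5, so the graph is not strongly connected.

No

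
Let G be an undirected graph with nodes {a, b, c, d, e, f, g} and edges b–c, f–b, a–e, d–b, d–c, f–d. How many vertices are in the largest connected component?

g is isolated — a component by itself.
Starting from a we can reach a, e. That is one component of size 2.
Starting from b we can reach b, c, d, f. That is one component of size 4.
The largest has 4 vertices.

4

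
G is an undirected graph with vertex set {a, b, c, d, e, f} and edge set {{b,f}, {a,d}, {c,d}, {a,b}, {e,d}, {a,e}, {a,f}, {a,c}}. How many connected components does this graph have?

1

Starting from a we can reach a, b, c, d, e, f. That is one component of size 6.
Total: 1 component.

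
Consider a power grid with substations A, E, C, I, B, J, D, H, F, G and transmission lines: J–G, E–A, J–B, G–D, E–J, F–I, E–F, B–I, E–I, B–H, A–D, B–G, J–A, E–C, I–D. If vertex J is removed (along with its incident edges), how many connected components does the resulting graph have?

1

With J gone, the remaining components are: {A, B, C, D, E, F, G, H, I}.
That is 1 component.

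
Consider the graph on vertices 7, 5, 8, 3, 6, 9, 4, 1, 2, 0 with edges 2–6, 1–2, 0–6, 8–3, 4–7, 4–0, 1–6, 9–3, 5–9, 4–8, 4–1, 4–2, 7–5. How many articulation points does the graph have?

1

Removing 4 increases the component count from 1 to 2, so 4 is a cut vertex.
By contrast removing 8 leaves 1 component; it is not a cut vertex. No other vertex is a cut vertex either.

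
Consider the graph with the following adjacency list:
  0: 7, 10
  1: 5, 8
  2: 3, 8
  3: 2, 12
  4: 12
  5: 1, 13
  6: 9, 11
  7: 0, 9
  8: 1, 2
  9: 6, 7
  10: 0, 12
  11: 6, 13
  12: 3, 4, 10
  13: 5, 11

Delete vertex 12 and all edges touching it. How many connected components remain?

2

With 12 gone, the remaining components are: {4}; {0, 1, 2, 3, 5, 6, 7, 8, 9, 10, 11, 13}.
That is 2 components.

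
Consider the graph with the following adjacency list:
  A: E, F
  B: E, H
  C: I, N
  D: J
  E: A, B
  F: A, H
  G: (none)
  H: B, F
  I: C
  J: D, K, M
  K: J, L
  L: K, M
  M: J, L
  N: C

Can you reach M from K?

From K we can reach D, J, K, L, M, which includes M.

Yes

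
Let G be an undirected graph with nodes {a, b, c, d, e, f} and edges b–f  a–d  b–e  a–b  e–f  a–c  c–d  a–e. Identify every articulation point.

Removing a increases the component count from 1 to 2, so a is a cut vertex.
By contrast removing e leaves 1 component; it is not a cut vertex. No other vertex is a cut vertex either.

a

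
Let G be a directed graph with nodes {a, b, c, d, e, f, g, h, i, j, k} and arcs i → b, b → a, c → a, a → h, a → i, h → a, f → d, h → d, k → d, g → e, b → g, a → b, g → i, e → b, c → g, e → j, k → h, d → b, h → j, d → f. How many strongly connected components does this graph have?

4

{a, b, d, e, f, g, h, i} are all mutually reachable — one SCC of size 8.
{j} is an SCC by itself.
{k} is an SCC by itself.
{c} is an SCC by itself.
That gives 4 strongly connected components.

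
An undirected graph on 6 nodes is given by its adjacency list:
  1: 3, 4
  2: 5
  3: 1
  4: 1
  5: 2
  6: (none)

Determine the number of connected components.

3

6 is isolated — a component by itself.
Starting from 2 we can reach 2, 5. That is one component of size 2.
Starting from 1 we can reach 1, 3, 4. That is one component of size 3.
Total: 3 components.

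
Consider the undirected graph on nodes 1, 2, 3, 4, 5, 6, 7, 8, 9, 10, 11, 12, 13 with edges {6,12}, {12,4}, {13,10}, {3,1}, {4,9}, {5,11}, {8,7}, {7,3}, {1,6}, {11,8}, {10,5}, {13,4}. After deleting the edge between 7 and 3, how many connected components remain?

2

7 and 3 are still connected via 7-8-11-5-10-13-4-12-6-1-3, so the component count stays at 2.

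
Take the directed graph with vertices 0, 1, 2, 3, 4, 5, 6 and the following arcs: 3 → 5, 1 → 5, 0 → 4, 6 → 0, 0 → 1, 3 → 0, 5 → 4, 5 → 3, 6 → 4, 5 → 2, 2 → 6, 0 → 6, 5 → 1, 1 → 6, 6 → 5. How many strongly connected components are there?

{0, 1, 2, 3, 5, 6} are all mutually reachable — one SCC of size 6.
{4} is an SCC by itself.
That gives 2 strongly connected components.

2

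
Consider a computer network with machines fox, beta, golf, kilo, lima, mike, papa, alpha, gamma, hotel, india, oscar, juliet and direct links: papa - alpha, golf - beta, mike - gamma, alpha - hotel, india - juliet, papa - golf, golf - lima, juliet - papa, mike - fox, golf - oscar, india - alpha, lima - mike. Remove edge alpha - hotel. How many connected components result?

3

Before removal there are 2 components.
alpha - hotel is a bridge — removing it separates alpha's side from hotel's side.
After removal: 3 components.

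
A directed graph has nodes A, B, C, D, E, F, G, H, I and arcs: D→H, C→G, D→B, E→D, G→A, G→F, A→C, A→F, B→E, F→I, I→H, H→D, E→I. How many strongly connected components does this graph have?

3

{B, D, E, H, I} are all mutually reachable — one SCC of size 5.
{A, C, G} are all mutually reachable — one SCC of size 3.
{F} is an SCC by itself.
That gives 3 strongly connected components.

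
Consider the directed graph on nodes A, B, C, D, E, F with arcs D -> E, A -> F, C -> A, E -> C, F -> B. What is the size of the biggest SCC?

1

{F} is an SCC by itself.
{A} is an SCC by itself.
{D} is an SCC by itself.
{C} is an SCC by itself.
{E} is an SCC by itself.
(and 1 more singleton SCC)
The largest has 1 vertex.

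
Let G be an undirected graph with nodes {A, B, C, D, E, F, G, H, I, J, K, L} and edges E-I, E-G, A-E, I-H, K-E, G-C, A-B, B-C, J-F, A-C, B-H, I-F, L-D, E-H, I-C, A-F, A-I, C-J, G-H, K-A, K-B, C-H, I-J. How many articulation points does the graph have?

0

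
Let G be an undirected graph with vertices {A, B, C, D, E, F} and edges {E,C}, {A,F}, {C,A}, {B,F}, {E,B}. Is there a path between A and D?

The component containing A is {A, B, C, E, F}, and D is not in it.

No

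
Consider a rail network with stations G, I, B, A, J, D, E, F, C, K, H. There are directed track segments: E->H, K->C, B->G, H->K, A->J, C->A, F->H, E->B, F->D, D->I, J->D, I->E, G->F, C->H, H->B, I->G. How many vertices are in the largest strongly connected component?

11

{A, B, C, D, E, F, G, H, I, J, K} are all mutually reachable — one SCC of size 11.
The largest has 11 vertices.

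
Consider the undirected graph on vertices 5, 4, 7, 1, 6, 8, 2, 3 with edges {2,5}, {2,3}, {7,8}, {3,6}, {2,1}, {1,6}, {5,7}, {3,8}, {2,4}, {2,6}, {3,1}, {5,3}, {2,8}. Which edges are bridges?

The edges on the cycle 2-5-7-8-2 are not bridges since each lies on that cycle.
But removing 2 - 4 disconnects 2 from 4 — this is a bridge.

2-4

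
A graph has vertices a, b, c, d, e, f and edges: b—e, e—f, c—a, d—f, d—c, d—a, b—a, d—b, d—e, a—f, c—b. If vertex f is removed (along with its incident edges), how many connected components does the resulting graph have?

1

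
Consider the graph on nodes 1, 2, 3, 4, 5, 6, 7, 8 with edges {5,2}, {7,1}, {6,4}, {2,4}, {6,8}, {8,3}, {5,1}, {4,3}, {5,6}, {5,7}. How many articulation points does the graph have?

Removing 5 increases the component count from 1 to 2, so 5 is a cut vertex.
By contrast removing 4 leaves 1 component; it is not a cut vertex. No other vertex is a cut vertex either.

1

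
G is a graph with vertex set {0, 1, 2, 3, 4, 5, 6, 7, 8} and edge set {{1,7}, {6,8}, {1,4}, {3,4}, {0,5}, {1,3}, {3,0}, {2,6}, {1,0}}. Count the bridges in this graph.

The edges on the cycle 1-3-4-1 are not bridges since each lies on that cycle.
But removing 2–6 disconnects 2 from 6; removing 0–5 disconnects 0 from 5; removing 1–7 disconnects 1 from 7; removing 8–6 disconnects 8 from 6 — these are bridges.
That makes 4 bridges.

4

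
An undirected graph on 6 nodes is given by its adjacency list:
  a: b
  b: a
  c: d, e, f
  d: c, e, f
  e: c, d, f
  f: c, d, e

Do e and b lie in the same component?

The component containing e is {c, d, e, f}, and b is not in it.

No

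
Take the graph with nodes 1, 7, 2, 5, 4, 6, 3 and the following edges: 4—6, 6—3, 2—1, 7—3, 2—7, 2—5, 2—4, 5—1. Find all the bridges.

none

The edges on the cycle 2-5-1-2 are not bridges since each lies on that cycle.
Every edge lies on some cycle, so there are no bridges.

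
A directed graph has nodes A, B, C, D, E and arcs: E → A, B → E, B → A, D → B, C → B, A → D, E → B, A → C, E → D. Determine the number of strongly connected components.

{A, B, C, D, E} are all mutually reachable — one SCC of size 5.
That gives 1 strongly connected component.

1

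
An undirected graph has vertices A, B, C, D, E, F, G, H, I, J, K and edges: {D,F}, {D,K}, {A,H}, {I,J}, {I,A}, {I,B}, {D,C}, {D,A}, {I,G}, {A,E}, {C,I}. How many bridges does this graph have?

The edges on the cycle D-C-I-A-D are not bridges since each lies on that cycle.
But removing I - G disconnects I from G; removing D - F disconnects D from F; removing D - K disconnects D from K; removing E - A disconnects E from A — these are bridges.
In total 7 edges are bridges.

7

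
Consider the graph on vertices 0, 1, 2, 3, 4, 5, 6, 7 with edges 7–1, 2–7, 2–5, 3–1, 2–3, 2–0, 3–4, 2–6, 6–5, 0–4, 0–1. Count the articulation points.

1

Removing 2 increases the component count from 1 to 2, so 2 is a cut vertex.
By contrast removing 6 leaves 1 component; it is not a cut vertex. No other vertex is a cut vertex either.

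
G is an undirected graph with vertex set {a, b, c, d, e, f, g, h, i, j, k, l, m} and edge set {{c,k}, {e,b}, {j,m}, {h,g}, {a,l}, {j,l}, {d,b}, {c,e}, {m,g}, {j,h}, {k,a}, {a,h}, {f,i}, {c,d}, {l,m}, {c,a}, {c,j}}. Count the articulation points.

1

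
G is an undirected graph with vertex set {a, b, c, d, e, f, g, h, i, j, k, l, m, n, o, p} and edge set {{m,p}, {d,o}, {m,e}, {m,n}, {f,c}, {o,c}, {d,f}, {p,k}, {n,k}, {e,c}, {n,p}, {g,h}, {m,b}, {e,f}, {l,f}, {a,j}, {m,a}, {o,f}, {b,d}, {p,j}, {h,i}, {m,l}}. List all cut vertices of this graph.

h, m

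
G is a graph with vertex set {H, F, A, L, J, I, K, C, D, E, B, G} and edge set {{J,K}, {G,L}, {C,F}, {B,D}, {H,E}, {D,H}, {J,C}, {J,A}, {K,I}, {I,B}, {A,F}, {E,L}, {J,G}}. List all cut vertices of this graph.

J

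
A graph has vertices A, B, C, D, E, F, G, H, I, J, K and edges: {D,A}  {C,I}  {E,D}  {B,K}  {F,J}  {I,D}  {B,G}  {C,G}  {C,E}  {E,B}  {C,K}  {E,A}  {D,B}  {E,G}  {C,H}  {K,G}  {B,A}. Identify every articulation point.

Removing C increases the component count from 2 to 3, so C is a cut vertex.
By contrast removing H leaves 2 components; it is not a cut vertex. No other vertex is a cut vertex either.

C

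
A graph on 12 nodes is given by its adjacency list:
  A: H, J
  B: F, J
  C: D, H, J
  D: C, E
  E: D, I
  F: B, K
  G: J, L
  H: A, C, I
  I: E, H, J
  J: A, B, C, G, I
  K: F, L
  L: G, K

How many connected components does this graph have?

Starting from A we can reach A, B, C, D, E, F, G, H, I, J, K, L. That is one component of size 12.
Total: 1 component.

1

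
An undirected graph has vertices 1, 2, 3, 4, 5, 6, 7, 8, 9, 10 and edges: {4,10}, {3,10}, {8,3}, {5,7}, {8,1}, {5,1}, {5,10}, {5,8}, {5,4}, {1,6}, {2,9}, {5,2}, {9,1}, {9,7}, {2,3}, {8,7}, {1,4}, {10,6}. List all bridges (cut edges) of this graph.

none

The edges on the cycle 5-8-7-5 are not bridges since each lies on that cycle.
Every edge lies on some cycle, so there are no bridges.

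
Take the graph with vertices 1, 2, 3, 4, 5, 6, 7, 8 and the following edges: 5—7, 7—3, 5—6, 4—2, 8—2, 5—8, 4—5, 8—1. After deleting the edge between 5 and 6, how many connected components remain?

2

Before removal there is 1 component.
5—6 is a bridge — removing it separates 5's side from 6's side.
After removal: 2 components.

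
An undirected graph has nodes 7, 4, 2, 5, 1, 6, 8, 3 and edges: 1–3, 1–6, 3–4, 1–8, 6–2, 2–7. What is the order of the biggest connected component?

5 is isolated — a component by itself.
Starting from 1 we can reach 1, 2, 3, 4, 6, 7, 8. That is one component of size 7.
The largest has 7 vertices.

7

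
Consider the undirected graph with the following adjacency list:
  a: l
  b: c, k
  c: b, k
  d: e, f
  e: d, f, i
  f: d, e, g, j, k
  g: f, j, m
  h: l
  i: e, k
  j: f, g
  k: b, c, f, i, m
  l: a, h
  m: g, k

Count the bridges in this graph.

2

The edges on the cycle k-b-c-k are not bridges since each lies on that cycle.
But removing a-l disconnects a from l; removing l-h disconnects l from h — these are bridges.
That makes 2 bridges.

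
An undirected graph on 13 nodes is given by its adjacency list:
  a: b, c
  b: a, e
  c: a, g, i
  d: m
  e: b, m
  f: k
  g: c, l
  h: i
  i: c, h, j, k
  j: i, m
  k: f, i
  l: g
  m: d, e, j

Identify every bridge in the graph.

c-g, d-m, f-k, g-l, h-i, i-k

The edges on the cycle m-e-b-a-c-i-j-m are not bridges since each lies on that cycle.
But removing g-l disconnects g from l; removing k-f disconnects k from f; removing g-c disconnects g from c; removing h-i disconnects h from i — these are bridges.
In total 6 edges are bridges.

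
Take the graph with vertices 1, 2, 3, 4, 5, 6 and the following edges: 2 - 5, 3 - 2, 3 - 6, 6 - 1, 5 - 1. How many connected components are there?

4 is isolated — a component by itself.
Starting from 1 we can reach 1, 2, 3, 5, 6. That is one component of size 5.
Total: 2 components.

2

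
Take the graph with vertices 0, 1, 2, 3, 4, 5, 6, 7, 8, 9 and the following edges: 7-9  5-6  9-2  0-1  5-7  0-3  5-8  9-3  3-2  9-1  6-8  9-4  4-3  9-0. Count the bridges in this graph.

2

The edges on the cycle 9-4-3-9 are not bridges since each lies on that cycle.
But removing 7-9 disconnects 7 from 9; removing 7-5 disconnects 7 from 5 — these are bridges.
That makes 2 bridges.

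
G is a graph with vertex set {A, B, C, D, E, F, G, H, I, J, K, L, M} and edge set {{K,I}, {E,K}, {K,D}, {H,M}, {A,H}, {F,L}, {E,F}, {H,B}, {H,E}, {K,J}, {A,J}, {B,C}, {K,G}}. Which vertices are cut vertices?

B, E, F, H, K

Removing B increases the component count from 1 to 2, so B is a cut vertex.
Removing E increases the component count from 1 to 2, so E is a cut vertex.
Removing F increases the component count from 1 to 2, so F is a cut vertex.
Likewise H, K are cut vertices.
By contrast removing I leaves 1 component; it is not a cut vertex. No other vertex is a cut vertex either.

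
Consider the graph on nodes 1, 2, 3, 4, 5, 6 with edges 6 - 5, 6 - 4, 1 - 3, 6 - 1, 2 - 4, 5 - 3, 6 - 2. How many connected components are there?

1

Starting from 1 we can reach 1, 2, 3, 4, 5, 6. That is one component of size 6.
Total: 1 component.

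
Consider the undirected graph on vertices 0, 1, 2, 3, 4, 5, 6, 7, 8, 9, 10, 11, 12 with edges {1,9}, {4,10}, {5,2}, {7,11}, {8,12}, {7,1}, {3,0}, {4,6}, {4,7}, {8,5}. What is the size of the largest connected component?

Starting from 0 we can reach 0, 3. That is one component of size 2.
Starting from 2 we can reach 2, 5, 8, 12. That is one component of size 4.
Starting from 1 we can reach 1, 4, 6, 7, 9, 10, 11. That is one component of size 7.
The largest has 7 vertices.

7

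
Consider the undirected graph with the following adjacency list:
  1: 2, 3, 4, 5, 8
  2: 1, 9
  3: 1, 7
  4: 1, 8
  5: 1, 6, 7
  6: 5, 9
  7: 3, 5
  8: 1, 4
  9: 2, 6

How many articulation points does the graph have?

1

Removing 1 increases the component count from 1 to 2, so 1 is a cut vertex.
By contrast removing 5 leaves 1 component; it is not a cut vertex. No other vertex is a cut vertex either.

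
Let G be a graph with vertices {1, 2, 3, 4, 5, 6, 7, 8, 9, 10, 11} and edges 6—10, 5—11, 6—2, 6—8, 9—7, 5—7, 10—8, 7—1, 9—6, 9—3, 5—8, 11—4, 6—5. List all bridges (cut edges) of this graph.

1-7, 11-4, 11-5, 2-6, 3-9

The edges on the cycle 6-10-8-6 are not bridges since each lies on that cycle.
But removing 2—6 disconnects 2 from 6; removing 3—9 disconnects 3 from 9; removing 5—11 disconnects 5 from 11; removing 4—11 disconnects 4 from 11 — these are bridges.
In total 5 edges are bridges.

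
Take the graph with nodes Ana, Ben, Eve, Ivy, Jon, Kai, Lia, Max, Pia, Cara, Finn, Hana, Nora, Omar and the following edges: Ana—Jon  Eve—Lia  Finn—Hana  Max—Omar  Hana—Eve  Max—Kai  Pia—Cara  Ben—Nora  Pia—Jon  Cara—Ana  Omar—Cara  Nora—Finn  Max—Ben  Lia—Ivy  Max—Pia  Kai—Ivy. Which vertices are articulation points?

Max

Removing Max increases the component count from 1 to 2, so Max is a cut vertex.
By contrast removing Nora leaves 1 component; it is not a cut vertex. No other vertex is a cut vertex either.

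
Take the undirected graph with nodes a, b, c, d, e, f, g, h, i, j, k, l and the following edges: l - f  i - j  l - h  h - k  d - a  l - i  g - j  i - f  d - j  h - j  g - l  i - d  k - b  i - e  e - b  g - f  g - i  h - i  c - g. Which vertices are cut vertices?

d, g

Removing d increases the component count from 1 to 2, so d is a cut vertex.
Removing g increases the component count from 1 to 2, so g is a cut vertex.
By contrast removing h leaves 1 component; it is not a cut vertex. No other vertex is a cut vertex either.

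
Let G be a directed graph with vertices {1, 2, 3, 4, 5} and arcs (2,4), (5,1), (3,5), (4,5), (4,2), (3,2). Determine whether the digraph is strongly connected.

No

There is no directed path from 1 to 3, so the graph is not strongly connected.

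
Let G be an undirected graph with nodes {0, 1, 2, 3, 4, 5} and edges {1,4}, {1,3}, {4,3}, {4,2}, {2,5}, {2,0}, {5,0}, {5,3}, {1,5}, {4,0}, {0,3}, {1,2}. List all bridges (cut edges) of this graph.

none

The edges on the cycle 1-4-3-5-1 are not bridges since each lies on that cycle.
Every edge lies on some cycle, so there are no bridges.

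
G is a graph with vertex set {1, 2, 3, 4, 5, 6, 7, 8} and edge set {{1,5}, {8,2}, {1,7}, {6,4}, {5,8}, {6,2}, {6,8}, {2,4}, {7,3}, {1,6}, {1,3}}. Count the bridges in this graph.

The edges on the cycle 1-7-3-1 are not bridges since each lies on that cycle.
Every edge lies on some cycle, so there are no bridges.

0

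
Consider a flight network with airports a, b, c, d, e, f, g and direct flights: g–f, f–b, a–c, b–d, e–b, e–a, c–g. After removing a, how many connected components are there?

1

With a gone, the remaining components are: {b, c, d, e, f, g}.
That is 1 component.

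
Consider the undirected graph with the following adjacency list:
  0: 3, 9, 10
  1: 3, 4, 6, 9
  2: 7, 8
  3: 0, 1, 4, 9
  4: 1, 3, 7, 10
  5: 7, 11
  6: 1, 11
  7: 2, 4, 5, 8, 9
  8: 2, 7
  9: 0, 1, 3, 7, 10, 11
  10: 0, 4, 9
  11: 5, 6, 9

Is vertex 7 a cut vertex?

Yes

Deleting 7 raises the number of components from 1 to 2, so 7 is a cut vertex.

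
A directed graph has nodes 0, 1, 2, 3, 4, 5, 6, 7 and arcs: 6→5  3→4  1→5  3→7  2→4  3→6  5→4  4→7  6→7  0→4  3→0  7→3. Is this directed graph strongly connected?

No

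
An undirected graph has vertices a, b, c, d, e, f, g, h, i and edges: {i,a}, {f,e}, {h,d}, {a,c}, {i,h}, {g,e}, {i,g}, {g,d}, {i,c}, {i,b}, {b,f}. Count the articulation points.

1

Removing i increases the component count from 1 to 2, so i is a cut vertex.
By contrast removing g leaves 1 component; it is not a cut vertex. No other vertex is a cut vertex either.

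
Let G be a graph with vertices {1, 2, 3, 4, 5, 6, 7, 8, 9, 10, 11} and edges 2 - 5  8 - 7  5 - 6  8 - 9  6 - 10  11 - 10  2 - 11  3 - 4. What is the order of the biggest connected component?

5

1 is isolated — a component by itself.
Starting from 3 we can reach 3, 4. That is one component of size 2.
Starting from 7 we can reach 7, 8, 9. That is one component of size 3.
Starting from 2 we can reach 2, 5, 6, 10, 11. That is one component of size 5.
The largest has 5 vertices.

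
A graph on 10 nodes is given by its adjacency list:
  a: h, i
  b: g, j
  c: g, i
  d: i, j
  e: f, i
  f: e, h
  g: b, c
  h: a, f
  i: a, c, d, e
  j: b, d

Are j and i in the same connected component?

From j we can reach a, b, c, d, e, f, g, h, i, j, which includes i.

Yes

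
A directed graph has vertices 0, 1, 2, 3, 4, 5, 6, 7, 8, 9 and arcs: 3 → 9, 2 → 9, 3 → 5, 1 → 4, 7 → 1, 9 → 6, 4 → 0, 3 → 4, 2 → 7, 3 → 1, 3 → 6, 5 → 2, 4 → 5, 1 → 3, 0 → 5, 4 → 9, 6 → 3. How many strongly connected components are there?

2

{0, 1, 2, 3, 4, 5, 6, 7, 9} are all mutually reachable — one SCC of size 9.
{8} is an SCC by itself.
That gives 2 strongly connected components.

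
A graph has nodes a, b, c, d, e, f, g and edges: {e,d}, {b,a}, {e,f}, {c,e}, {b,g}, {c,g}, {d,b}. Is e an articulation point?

Yes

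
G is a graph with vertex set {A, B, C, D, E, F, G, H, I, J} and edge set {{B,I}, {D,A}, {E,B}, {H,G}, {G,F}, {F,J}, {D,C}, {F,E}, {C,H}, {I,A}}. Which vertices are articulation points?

Removing F increases the component count from 1 to 2, so F is a cut vertex.
By contrast removing H leaves 1 component; it is not a cut vertex. No other vertex is a cut vertex either.

F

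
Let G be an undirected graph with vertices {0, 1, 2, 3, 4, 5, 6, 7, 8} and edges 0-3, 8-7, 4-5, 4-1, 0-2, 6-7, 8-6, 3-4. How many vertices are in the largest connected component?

6

Starting from 6 we can reach 6, 7, 8. That is one component of size 3.
Starting from 0 we can reach 0, 1, 2, 3, 4, 5. That is one component of size 6.
The largest has 6 vertices.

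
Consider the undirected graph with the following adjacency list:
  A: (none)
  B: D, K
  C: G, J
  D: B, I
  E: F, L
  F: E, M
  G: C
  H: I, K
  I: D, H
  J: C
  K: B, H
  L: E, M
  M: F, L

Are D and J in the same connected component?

No

The component containing D is {B, D, H, I, K}, and J is not in it.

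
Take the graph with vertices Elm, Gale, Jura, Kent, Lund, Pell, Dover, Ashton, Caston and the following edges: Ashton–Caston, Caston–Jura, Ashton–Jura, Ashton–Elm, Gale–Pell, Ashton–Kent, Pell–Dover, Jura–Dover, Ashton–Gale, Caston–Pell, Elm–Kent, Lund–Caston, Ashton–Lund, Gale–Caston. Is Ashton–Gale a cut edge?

No

After removing Ashton–Gale, the path Ashton-Caston-Gale still connects them, so the edge is not a bridge.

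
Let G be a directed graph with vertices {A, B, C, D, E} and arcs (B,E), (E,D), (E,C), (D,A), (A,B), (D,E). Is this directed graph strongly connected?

There is no directed path from C to A, so the graph is not strongly connected.

No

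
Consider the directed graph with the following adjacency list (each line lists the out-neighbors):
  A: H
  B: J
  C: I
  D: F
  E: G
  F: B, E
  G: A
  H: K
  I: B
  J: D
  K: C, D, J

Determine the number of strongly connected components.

{A, B, C, D, E, F, G, H, I, J, K} are all mutually reachable — one SCC of size 11.
That gives 1 strongly connected component.

1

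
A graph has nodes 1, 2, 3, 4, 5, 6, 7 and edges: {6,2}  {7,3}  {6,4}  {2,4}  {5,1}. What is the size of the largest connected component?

3

Starting from 1 we can reach 1, 5. That is one component of size 2.
Starting from 3 we can reach 3, 7. That is one component of size 2.
Starting from 2 we can reach 2, 4, 6. That is one component of size 3.
The largest has 3 vertices.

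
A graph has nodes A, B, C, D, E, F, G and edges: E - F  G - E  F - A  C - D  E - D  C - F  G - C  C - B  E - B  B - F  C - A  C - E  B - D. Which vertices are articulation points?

Removing A, for instance, still leaves 1 component. No single vertex removal increases the component count — the graph has no articulation points.

none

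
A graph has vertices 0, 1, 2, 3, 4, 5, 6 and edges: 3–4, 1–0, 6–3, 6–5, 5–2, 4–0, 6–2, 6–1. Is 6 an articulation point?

Deleting 6 raises the number of components from 1 to 2, so 6 is a cut vertex.

Yes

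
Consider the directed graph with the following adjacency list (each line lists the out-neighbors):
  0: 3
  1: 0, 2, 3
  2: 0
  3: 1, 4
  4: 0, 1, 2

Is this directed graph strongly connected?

Yes

From 2 we can reach every vertex (0, 1, 2, 3, 4), and every vertex can reach 2 (0, 1, 2, 3, 4). So the whole graph is one strongly connected component.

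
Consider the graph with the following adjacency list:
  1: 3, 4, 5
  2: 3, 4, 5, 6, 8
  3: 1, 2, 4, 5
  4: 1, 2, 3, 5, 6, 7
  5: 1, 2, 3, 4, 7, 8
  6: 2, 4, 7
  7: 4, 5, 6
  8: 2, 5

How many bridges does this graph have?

The edges on the cycle 5-7-4-2-3-5 are not bridges since each lies on that cycle.
Every edge lies on some cycle, so there are no bridges.

0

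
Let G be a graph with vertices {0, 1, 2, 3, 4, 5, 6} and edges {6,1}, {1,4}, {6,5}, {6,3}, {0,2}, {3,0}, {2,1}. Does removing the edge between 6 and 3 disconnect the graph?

No

After removing 6 - 3, the path 6-1-2-0-3 still connects them, so the edge is not a bridge.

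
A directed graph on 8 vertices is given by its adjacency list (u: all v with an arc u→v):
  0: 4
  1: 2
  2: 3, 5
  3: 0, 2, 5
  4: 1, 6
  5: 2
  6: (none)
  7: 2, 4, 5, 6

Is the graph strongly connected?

No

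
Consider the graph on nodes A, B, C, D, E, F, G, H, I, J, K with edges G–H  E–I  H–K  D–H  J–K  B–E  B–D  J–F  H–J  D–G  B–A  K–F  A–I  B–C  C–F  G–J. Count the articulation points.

1

Removing B increases the component count from 1 to 2, so B is a cut vertex.
By contrast removing C leaves 1 component; it is not a cut vertex. No other vertex is a cut vertex either.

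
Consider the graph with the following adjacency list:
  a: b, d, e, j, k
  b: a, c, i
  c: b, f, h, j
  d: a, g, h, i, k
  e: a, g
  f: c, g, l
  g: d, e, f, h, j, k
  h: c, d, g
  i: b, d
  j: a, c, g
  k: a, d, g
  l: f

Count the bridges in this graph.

1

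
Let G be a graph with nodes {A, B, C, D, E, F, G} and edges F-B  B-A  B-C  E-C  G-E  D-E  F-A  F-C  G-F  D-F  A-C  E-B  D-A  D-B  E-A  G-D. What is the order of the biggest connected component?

Starting from A we can reach A, B, C, D, E, F, G. That is one component of size 7.
The largest has 7 vertices.

7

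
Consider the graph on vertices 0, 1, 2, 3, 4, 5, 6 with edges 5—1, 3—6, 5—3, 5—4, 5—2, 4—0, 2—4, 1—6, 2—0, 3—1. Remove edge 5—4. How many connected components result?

5 and 4 are still connected via 5-2-4, so the component count stays at 1.

1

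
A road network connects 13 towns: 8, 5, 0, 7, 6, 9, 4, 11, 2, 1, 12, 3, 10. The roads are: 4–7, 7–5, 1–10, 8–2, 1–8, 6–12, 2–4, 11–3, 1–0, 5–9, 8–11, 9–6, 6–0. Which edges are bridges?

The edges on the cycle 1-8-2-4-7-5-9-6-0-1 are not bridges since each lies on that cycle.
But removing 12–6 disconnects 12 from 6; removing 11–3 disconnects 11 from 3; removing 8–11 disconnects 8 from 11; removing 1–10 disconnects 1 from 10 — these are bridges.

1-10, 11-3, 11-8, 12-6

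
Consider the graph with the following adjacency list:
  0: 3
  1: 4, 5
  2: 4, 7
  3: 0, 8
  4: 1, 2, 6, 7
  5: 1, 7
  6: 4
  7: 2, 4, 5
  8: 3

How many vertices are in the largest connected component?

6

Starting from 0 we can reach 0, 3, 8. That is one component of size 3.
Starting from 1 we can reach 1, 2, 4, 5, 6, 7. That is one component of size 6.
The largest has 6 vertices.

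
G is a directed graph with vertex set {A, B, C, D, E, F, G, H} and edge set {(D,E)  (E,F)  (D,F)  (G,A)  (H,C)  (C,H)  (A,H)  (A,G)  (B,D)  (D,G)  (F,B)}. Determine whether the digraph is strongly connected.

No

There is no directed path from A to E, so the graph is not strongly connected.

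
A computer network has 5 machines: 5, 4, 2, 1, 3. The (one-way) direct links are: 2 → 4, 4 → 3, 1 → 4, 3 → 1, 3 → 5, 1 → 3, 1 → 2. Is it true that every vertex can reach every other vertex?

No

There is no directed path from 5 to 2, so the graph is not strongly connected.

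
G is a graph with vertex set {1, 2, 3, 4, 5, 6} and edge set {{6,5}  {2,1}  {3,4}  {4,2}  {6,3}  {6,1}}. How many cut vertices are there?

Removing 6 increases the component count from 1 to 2, so 6 is a cut vertex.
By contrast removing 1 leaves 1 component; it is not a cut vertex. No other vertex is a cut vertex either.

1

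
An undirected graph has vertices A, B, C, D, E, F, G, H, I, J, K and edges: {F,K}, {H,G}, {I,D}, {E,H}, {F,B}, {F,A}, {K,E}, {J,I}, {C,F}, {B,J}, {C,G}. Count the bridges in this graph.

5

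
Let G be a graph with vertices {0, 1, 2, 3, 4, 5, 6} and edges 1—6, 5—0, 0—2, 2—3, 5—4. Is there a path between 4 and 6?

No

The component containing 4 is {0, 2, 3, 4, 5}, and 6 is not in it.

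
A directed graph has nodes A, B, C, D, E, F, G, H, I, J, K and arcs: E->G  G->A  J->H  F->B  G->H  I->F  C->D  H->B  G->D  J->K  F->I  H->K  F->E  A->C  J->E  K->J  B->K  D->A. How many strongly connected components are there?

3

{B, E, G, H, J, K} are all mutually reachable — one SCC of size 6.
{A, C, D} are all mutually reachable — one SCC of size 3.
{F, I} are all mutually reachable — one SCC of size 2.
That gives 3 strongly connected components.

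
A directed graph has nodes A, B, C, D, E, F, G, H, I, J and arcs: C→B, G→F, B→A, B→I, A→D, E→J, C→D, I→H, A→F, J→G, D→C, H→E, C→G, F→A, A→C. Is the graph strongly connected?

Yes

From J we can reach every vertex (A, B, C, D, E, F, G, H, I, J), and every vertex can reach J (A, B, C, D, E, F, G, H, I, J). So the whole graph is one strongly connected component.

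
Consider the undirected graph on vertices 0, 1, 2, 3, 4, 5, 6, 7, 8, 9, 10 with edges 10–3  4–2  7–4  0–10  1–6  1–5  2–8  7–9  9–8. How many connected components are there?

Starting from 0 we can reach 0, 3, 10. That is one component of size 3.
Starting from 1 we can reach 1, 5, 6. That is one component of size 3.
Starting from 2 we can reach 2, 4, 7, 8, 9. That is one component of size 5.
Total: 3 components.

3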